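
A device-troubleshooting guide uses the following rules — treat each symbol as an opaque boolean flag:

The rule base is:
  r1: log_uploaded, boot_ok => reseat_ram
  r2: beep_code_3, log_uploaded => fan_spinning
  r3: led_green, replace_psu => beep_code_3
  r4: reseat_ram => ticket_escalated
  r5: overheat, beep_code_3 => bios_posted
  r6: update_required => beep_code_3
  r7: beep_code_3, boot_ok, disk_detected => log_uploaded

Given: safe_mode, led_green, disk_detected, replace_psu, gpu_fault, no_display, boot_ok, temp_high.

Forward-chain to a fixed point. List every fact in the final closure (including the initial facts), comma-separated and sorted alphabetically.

beep_code_3, boot_ok, disk_detected, fan_spinning, gpu_fault, led_green, log_uploaded, no_display, replace_psu, reseat_ram, safe_mode, temp_high, ticket_escalated

[1] r3 [led_green, replace_psu => beep_code_3]. ⇒ new: beep_code_3.
[2] r7 [beep_code_3, boot_ok, disk_detected => log_uploaded]. ⇒ new: log_uploaded.
[3] r1 [log_uploaded, boot_ok => reseat_ram]; r2 [beep_code_3, log_uploaded => fan_spinning]. ⇒ new: reseat_ram, fan_spinning.
[4] r4 [reseat_ram => ticket_escalated]. ⇒ new: ticket_escalated.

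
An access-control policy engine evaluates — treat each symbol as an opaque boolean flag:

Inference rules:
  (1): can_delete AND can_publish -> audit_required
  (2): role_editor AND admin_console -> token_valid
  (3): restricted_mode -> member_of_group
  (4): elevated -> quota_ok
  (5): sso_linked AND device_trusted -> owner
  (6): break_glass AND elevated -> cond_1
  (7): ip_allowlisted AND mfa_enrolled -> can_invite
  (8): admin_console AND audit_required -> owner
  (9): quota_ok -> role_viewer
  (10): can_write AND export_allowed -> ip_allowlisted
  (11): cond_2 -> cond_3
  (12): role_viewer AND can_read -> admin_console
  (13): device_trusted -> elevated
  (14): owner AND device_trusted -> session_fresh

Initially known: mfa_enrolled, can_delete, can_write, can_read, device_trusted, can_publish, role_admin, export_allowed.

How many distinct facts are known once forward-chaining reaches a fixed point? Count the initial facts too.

Round 1 — (1), (10), (13), derive audit_required, ip_allowlisted, elevated.
Round 2 — (4), (7), derive quota_ok, can_invite.
Round 3 — (9), derive role_viewer.
Round 4 — (12), derive admin_console.
Round 5 — (8), derive owner.
Round 6 — (14), derive session_fresh.
Closure: {admin_console, audit_required, can_delete, can_invite, can_publish, can_read, can_write, device_trusted, elevated, export_allowed, ip_allowlisted, mfa_enrolled, owner, quota_ok, role_admin, role_viewer, session_fresh} — 17 facts.

17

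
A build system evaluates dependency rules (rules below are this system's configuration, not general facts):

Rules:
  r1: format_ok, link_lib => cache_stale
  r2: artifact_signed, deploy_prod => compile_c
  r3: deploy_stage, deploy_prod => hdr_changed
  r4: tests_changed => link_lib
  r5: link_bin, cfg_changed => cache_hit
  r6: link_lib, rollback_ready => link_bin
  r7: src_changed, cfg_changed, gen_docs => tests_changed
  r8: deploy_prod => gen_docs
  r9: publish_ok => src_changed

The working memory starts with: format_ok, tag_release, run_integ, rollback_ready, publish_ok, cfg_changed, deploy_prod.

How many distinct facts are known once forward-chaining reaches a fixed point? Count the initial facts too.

14

[1] r8 [deploy_prod => gen_docs]; r9 [publish_ok => src_changed]. ⇒ new: gen_docs, src_changed.
[2] r7 [src_changed, cfg_changed, gen_docs => tests_changed]. ⇒ new: tests_changed.
[3] r4 [tests_changed => link_lib]. ⇒ new: link_lib.
[4] r1 [format_ok, link_lib => cache_stale]; r6 [link_lib, rollback_ready => link_bin]. ⇒ new: cache_stale, link_bin.
[5] r5 [link_bin, cfg_changed => cache_hit]. ⇒ new: cache_hit.
Closure: {cache_hit, cache_stale, cfg_changed, deploy_prod, format_ok, gen_docs, link_bin, link_lib, publish_ok, rollback_ready, run_integ, src_changed, tag_release, tests_changed} — 14 facts.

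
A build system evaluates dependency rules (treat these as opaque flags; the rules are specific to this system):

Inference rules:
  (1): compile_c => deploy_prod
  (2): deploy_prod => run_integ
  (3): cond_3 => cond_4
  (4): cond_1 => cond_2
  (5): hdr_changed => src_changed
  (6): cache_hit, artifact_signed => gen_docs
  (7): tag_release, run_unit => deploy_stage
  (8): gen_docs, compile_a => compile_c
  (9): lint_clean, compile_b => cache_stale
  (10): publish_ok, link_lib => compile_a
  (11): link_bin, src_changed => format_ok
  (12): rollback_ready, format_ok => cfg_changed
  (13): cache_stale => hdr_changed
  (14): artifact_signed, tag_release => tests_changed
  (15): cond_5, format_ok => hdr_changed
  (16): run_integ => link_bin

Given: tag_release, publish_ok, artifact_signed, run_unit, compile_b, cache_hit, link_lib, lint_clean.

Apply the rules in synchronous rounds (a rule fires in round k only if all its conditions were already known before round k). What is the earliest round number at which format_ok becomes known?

Round 1: (6) [cache_hit, artifact_signed => gen_docs]; (7) [tag_release, run_unit => deploy_stage]; (9) [lint_clean, compile_b => cache_stale]; (10) [publish_ok, link_lib => compile_a]; (14) [artifact_signed, tag_release => tests_changed]. New: gen_docs, deploy_stage, cache_stale, compile_a, tests_changed.
Round 2: (8) [gen_docs, compile_a => compile_c]; (13) [cache_stale => hdr_changed]. New: compile_c, hdr_changed.
Round 3: (1) [compile_c => deploy_prod]; (5) [hdr_changed => src_changed]. New: deploy_prod, src_changed.
Round 4: (2) [deploy_prod => run_integ]. New: run_integ.
Round 5: (16) [run_integ => link_bin]. New: link_bin.
Round 6: (11) [link_bin, src_changed => format_ok]. New: format_ok.
format_ok first appears in round 6.

6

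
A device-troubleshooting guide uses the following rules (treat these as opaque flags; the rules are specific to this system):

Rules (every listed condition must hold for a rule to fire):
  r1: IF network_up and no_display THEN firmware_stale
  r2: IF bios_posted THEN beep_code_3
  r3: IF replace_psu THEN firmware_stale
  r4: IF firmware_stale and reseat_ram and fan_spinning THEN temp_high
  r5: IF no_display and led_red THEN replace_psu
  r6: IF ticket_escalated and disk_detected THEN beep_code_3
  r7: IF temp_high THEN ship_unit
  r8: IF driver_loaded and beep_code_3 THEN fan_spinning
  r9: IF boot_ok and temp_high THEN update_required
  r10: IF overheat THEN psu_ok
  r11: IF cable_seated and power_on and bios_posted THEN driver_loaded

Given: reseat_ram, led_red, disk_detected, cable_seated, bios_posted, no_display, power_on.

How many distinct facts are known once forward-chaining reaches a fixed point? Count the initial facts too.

Round 1: r2 [IF bios_posted THEN beep_code_3]; r5 [IF no_display and led_red THEN replace_psu]; r11 [IF cable_seated and power_on and bios_posted THEN driver_loaded]. New: beep_code_3, replace_psu, driver_loaded.
Round 2: r3 [IF replace_psu THEN firmware_stale]; r8 [IF driver_loaded and beep_code_3 THEN fan_spinning]. New: firmware_stale, fan_spinning.
Round 3: r4 [IF firmware_stale and reseat_ram and fan_spinning THEN temp_high]. New: temp_high.
Round 4: r7 [IF temp_high THEN ship_unit]. New: ship_unit.
Closure: {beep_code_3, bios_posted, cable_seated, disk_detected, driver_loaded, fan_spinning, firmware_stale, led_red, no_display, power_on, replace_psu, reseat_ram, ship_unit, temp_high} — 14 facts.

14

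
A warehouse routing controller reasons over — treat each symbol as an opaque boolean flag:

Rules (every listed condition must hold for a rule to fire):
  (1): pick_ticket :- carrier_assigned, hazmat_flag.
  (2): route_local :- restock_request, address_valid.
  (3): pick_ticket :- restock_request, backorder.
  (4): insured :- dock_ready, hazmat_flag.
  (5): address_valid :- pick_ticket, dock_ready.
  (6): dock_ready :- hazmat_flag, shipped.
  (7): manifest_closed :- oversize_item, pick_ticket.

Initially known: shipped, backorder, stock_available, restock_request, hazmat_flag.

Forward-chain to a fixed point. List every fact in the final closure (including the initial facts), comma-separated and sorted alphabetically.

Round 1: (3) [pick_ticket :- restock_request, backorder.]; (6) [dock_ready :- hazmat_flag, shipped.]. Adds pick_ticket, dock_ready.
Round 2: (4) [insured :- dock_ready, hazmat_flag.]; (5) [address_valid :- pick_ticket, dock_ready.]. Adds insured, address_valid.
Round 3: (2) [route_local :- restock_request, address_valid.]. Adds route_local.

address_valid, backorder, dock_ready, hazmat_flag, insured, pick_ticket, restock_request, route_local, shipped, stock_available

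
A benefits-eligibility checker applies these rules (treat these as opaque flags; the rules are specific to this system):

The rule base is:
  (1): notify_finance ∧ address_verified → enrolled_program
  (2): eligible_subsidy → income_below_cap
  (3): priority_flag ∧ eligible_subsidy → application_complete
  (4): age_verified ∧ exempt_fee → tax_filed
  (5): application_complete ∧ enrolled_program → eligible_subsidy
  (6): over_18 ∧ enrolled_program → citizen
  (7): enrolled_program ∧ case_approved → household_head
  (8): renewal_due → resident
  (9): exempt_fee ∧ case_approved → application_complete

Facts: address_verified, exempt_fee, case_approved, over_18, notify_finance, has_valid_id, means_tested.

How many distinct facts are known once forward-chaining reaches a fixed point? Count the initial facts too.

13

Round 1: (1) [notify_finance ∧ address_verified → enrolled_program]; (9) [exempt_fee ∧ case_approved → application_complete]. Adds enrolled_program, application_complete.
Round 2: (5) [application_complete ∧ enrolled_program → eligible_subsidy]; (6) [over_18 ∧ enrolled_program → citizen]; (7) [enrolled_program ∧ case_approved → household_head]. Adds eligible_subsidy, citizen, household_head.
Round 3: (2) [eligible_subsidy → income_below_cap]. Adds income_below_cap.
Closure: {address_verified, application_complete, case_approved, citizen, eligible_subsidy, enrolled_program, exempt_fee, has_valid_id, household_head, income_below_cap, means_tested, notify_finance, over_18} — 13 facts.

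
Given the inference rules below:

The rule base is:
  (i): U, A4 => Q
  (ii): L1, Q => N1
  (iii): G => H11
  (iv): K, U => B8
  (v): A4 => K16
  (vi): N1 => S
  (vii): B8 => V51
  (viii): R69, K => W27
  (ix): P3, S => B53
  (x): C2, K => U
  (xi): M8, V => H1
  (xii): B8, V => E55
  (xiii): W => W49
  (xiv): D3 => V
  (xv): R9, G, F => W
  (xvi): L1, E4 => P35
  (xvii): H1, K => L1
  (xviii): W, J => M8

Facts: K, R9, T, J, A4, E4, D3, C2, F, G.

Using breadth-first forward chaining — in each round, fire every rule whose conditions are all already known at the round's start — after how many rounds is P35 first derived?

Round 1: (iii) [G => H11]; (v) [A4 => K16]; (x) [C2, K => U]; (xiv) [D3 => V]; (xv) [R9, G, F => W]. New: H11, K16, U, V, W.
Round 2: (i) [U, A4 => Q]; (iv) [K, U => B8]; (xiii) [W => W49]; (xviii) [W, J => M8]. New: Q, B8, W49, M8.
Round 3: (vii) [B8 => V51]; (xi) [M8, V => H1]; (xii) [B8, V => E55]. New: V51, H1, E55.
Round 4: (xvii) [H1, K => L1]. New: L1.
Round 5: (ii) [L1, Q => N1]; (xvi) [L1, E4 => P35]. New: N1, P35.
P35 first appears in round 5.

5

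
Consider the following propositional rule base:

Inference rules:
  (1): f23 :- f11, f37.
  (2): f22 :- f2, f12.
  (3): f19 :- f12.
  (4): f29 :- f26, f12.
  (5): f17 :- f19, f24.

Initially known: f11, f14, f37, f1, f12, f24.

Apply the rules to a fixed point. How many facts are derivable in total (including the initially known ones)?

Round 1: (1) [f23 :- f11, f37.]; (3) [f19 :- f12.]. New: f23, f19.
Round 2: (5) [f17 :- f19, f24.]. New: f17.
Closure: {f1, f11, f12, f14, f17, f19, f23, f24, f37} — 9 facts.

9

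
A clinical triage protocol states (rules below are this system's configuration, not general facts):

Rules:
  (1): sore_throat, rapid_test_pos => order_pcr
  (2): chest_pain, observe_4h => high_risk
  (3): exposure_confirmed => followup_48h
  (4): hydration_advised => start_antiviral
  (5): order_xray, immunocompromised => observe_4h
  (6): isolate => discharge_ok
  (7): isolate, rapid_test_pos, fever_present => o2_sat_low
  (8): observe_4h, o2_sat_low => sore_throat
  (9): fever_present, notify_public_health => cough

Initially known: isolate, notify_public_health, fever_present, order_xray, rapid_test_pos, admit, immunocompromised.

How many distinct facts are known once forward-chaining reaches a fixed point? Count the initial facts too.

13

Round 1 fires (5), (6), (7), (9), giving observe_4h, discharge_ok, o2_sat_low, cough.
Round 2 fires (8), giving sore_throat.
Round 3 fires (1), giving order_pcr.
Closure: {admit, cough, discharge_ok, fever_present, immunocompromised, isolate, notify_public_health, o2_sat_low, observe_4h, order_pcr, order_xray, rapid_test_pos, sore_throat} — 13 facts.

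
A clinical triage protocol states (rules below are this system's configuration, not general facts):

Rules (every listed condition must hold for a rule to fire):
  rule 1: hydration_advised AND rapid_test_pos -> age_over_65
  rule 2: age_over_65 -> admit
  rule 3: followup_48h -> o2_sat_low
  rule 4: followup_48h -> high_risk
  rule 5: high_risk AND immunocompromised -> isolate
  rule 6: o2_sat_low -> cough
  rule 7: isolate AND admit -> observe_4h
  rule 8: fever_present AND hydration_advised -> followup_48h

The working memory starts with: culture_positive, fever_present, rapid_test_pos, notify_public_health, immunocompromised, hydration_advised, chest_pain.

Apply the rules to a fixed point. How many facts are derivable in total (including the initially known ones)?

15

[1] rule 1 [hydration_advised AND rapid_test_pos -> age_over_65]; rule 8 [fever_present AND hydration_advised -> followup_48h]. ⇒ new: age_over_65, followup_48h.
[2] rule 2 [age_over_65 -> admit]; rule 3 [followup_48h -> o2_sat_low]; rule 4 [followup_48h -> high_risk]. ⇒ new: admit, o2_sat_low, high_risk.
[3] rule 5 [high_risk AND immunocompromised -> isolate]; rule 6 [o2_sat_low -> cough]. ⇒ new: isolate, cough.
[4] rule 7 [isolate AND admit -> observe_4h]. ⇒ new: observe_4h.
Closure: {admit, age_over_65, chest_pain, cough, culture_positive, fever_present, followup_48h, high_risk, hydration_advised, immunocompromised, isolate, notify_public_health, o2_sat_low, observe_4h, rapid_test_pos} — 15 facts.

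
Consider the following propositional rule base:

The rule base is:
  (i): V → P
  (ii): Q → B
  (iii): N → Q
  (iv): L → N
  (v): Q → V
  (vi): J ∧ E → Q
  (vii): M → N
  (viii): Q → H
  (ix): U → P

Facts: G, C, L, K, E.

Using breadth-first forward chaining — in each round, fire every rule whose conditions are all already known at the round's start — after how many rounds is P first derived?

[1] (iv) [L → N]. ⇒ new: N.
[2] (iii) [N → Q]. ⇒ new: Q.
[3] (ii) [Q → B]; (v) [Q → V]; (viii) [Q → H]. ⇒ new: B, V, H.
[4] (i) [V → P]. ⇒ new: P.
P first appears in round 4.

4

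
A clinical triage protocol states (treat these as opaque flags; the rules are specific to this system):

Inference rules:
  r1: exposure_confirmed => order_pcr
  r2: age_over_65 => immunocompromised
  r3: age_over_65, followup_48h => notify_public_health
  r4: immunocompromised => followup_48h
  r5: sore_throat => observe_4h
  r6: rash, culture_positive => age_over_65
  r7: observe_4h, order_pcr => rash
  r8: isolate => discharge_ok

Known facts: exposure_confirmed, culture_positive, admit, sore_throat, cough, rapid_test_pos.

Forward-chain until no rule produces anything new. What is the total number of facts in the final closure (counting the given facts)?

[1] r1 [exposure_confirmed => order_pcr]; r5 [sore_throat => observe_4h]. ⇒ new: order_pcr, observe_4h.
[2] r7 [observe_4h, order_pcr => rash]. ⇒ new: rash.
[3] r6 [rash, culture_positive => age_over_65]. ⇒ new: age_over_65.
[4] r2 [age_over_65 => immunocompromised]. ⇒ new: immunocompromised.
[5] r4 [immunocompromised => followup_48h]. ⇒ new: followup_48h.
[6] r3 [age_over_65, followup_48h => notify_public_health]. ⇒ new: notify_public_health.
Closure: {admit, age_over_65, cough, culture_positive, exposure_confirmed, followup_48h, immunocompromised, notify_public_health, observe_4h, order_pcr, rapid_test_pos, rash, sore_throat} — 13 facts.

13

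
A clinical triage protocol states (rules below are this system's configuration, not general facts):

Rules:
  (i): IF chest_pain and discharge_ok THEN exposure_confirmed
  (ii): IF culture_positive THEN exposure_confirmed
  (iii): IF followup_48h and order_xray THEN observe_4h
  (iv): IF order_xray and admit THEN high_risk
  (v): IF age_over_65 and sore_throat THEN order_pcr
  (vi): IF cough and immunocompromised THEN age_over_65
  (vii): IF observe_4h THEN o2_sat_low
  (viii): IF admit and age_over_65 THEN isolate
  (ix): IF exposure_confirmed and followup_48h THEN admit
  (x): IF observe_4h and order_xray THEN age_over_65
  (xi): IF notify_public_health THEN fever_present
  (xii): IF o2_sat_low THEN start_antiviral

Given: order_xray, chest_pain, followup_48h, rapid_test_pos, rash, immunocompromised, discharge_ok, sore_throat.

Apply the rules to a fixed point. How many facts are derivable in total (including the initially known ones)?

17

Round 1 fires (i), (iii), giving exposure_confirmed, observe_4h.
Round 2 fires (vii), (ix), (x), giving o2_sat_low, admit, age_over_65.
Round 3 fires (iv), (v), (viii), (xii), giving high_risk, order_pcr, isolate, start_antiviral.
Closure: {admit, age_over_65, chest_pain, discharge_ok, exposure_confirmed, followup_48h, high_risk, immunocompromised, isolate, o2_sat_low, observe_4h, order_pcr, order_xray, rapid_test_pos, rash, sore_throat, start_antiviral} — 17 facts.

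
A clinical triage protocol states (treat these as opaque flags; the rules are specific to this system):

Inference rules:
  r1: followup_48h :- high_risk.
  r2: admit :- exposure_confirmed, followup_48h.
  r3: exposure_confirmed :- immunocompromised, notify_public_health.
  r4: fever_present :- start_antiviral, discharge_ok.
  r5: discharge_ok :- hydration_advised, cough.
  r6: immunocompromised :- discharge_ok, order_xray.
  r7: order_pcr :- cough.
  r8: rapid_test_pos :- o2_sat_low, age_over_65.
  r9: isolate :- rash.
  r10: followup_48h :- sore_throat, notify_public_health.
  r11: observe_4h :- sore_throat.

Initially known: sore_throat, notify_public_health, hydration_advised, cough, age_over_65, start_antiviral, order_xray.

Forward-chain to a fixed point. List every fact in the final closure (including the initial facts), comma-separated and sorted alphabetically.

admit, age_over_65, cough, discharge_ok, exposure_confirmed, fever_present, followup_48h, hydration_advised, immunocompromised, notify_public_health, observe_4h, order_pcr, order_xray, sore_throat, start_antiviral

[1] r5 [discharge_ok :- hydration_advised, cough.]; r7 [order_pcr :- cough.]; r10 [followup_48h :- sore_throat, notify_public_health.]; r11 [observe_4h :- sore_throat.]. ⇒ new: discharge_ok, order_pcr, followup_48h, observe_4h.
[2] r4 [fever_present :- start_antiviral, discharge_ok.]; r6 [immunocompromised :- discharge_ok, order_xray.]. ⇒ new: fever_present, immunocompromised.
[3] r3 [exposure_confirmed :- immunocompromised, notify_public_health.]. ⇒ new: exposure_confirmed.
[4] r2 [admit :- exposure_confirmed, followup_48h.]. ⇒ new: admit.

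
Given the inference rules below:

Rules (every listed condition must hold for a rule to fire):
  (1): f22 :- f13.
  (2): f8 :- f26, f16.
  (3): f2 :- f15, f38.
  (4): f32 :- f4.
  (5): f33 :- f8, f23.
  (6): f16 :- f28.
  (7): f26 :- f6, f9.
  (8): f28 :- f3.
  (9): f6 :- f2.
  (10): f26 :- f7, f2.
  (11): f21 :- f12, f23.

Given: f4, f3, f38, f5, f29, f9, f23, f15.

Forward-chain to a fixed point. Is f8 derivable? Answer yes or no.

yes

Round 1 fires (3), (4), (8), giving f2, f32, f28.
Round 2 fires (6), (9), giving f16, f6.
Round 3 fires (7), giving f26.
Round 4 fires (2), giving f8.
Round 5 fires (5), giving f33.
f8 appears in round 4, so it is derivable.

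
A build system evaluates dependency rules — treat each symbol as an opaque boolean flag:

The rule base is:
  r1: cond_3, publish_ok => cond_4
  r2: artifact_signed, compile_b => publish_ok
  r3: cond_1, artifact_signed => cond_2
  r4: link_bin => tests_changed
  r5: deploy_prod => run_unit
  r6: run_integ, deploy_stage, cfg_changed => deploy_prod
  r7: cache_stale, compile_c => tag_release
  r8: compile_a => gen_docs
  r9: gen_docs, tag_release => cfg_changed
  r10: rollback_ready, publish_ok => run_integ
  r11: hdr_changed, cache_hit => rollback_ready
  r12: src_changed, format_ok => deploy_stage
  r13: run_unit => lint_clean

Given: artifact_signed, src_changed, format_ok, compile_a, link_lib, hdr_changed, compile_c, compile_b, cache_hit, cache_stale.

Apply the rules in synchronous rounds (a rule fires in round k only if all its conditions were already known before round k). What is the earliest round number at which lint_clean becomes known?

Round 1 fires r2, r7, r8, r11, r12, giving publish_ok, tag_release, gen_docs, rollback_ready, deploy_stage.
Round 2 fires r9, r10, giving cfg_changed, run_integ.
Round 3 fires r6, giving deploy_prod.
Round 4 fires r5, giving run_unit.
Round 5 fires r13, giving lint_clean.
lint_clean first appears in round 5.

5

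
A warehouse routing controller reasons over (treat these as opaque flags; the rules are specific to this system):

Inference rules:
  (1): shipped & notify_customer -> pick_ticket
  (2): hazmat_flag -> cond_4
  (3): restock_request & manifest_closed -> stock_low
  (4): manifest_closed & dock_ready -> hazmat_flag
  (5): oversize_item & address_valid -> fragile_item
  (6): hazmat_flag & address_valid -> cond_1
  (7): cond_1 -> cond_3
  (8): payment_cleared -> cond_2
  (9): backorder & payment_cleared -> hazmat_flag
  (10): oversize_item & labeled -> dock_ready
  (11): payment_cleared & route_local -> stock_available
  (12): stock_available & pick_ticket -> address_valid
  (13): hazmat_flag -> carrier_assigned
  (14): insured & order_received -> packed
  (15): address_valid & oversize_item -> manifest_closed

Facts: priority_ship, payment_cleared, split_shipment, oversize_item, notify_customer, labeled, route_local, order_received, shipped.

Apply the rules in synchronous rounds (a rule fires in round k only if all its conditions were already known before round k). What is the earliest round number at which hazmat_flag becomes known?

Round 1 — (1), (8), (10), (11), derive pick_ticket, cond_2, dock_ready, stock_available.
Round 2 — (12), derive address_valid.
Round 3 — (5), (15), derive fragile_item, manifest_closed.
Round 4 — (4), derive hazmat_flag.
hazmat_flag first appears in round 4.

4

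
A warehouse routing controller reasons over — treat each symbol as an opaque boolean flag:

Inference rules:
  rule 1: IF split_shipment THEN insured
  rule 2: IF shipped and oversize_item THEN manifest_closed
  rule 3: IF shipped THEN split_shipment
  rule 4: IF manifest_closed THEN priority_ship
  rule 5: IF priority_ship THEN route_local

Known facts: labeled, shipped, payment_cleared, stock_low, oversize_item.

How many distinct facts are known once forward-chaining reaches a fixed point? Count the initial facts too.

10

Round 1: rule 2 [IF shipped and oversize_item THEN manifest_closed]; rule 3 [IF shipped THEN split_shipment]. New: manifest_closed, split_shipment.
Round 2: rule 1 [IF split_shipment THEN insured]; rule 4 [IF manifest_closed THEN priority_ship]. New: insured, priority_ship.
Round 3: rule 5 [IF priority_ship THEN route_local]. New: route_local.
Closure: {insured, labeled, manifest_closed, oversize_item, payment_cleared, priority_ship, route_local, shipped, split_shipment, stock_low} — 10 facts.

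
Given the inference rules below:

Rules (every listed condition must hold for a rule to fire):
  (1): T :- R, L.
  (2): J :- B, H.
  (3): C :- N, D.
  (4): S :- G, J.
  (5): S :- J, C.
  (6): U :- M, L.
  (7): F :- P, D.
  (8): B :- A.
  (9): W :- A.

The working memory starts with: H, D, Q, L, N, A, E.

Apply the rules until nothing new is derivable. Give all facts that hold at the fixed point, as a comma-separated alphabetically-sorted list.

[1] (3) [C :- N, D.]; (8) [B :- A.]; (9) [W :- A.]. ⇒ new: C, B, W.
[2] (2) [J :- B, H.]. ⇒ new: J.
[3] (5) [S :- J, C.]. ⇒ new: S.

A, B, C, D, E, H, J, L, N, Q, S, W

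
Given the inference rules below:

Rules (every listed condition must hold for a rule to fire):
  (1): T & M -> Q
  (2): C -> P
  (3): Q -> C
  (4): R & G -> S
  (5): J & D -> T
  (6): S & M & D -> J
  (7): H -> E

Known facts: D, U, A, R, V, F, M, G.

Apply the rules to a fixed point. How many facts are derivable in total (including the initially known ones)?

14

Round 1 — (4), derive S.
Round 2 — (6), derive J.
Round 3 — (5), derive T.
Round 4 — (1), derive Q.
Round 5 — (3), derive C.
Round 6 — (2), derive P.
Closure: {A, C, D, F, G, J, M, P, Q, R, S, T, U, V} — 14 facts.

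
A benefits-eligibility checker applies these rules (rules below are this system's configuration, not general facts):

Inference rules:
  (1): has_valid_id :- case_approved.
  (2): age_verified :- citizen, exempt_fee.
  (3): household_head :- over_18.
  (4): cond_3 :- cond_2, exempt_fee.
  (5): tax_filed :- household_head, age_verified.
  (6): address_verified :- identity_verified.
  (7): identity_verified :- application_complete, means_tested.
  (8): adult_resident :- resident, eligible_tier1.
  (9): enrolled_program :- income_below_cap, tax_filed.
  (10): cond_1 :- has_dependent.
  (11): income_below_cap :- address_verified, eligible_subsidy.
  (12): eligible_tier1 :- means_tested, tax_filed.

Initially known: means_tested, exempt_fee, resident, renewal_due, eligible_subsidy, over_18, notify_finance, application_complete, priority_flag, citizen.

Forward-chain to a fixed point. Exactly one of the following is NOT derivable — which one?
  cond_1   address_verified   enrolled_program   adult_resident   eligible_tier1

cond_1

Round 1: (2) [age_verified :- citizen, exempt_fee.]; (3) [household_head :- over_18.]; (7) [identity_verified :- application_complete, means_tested.]. Adds age_verified, household_head, identity_verified.
Round 2: (5) [tax_filed :- household_head, age_verified.]; (6) [address_verified :- identity_verified.]. Adds tax_filed, address_verified.
Round 3: (11) [income_below_cap :- address_verified, eligible_subsidy.]; (12) [eligible_tier1 :- means_tested, tax_filed.]. Adds income_below_cap, eligible_tier1.
Round 4: (8) [adult_resident :- resident, eligible_tier1.]; (9) [enrolled_program :- income_below_cap, tax_filed.]. Adds adult_resident, enrolled_program.
Derived: enrolled_program (round 4), address_verified (round 2), eligible_tier1 (round 3), adult_resident (round 4). cond_1 never appears in any round.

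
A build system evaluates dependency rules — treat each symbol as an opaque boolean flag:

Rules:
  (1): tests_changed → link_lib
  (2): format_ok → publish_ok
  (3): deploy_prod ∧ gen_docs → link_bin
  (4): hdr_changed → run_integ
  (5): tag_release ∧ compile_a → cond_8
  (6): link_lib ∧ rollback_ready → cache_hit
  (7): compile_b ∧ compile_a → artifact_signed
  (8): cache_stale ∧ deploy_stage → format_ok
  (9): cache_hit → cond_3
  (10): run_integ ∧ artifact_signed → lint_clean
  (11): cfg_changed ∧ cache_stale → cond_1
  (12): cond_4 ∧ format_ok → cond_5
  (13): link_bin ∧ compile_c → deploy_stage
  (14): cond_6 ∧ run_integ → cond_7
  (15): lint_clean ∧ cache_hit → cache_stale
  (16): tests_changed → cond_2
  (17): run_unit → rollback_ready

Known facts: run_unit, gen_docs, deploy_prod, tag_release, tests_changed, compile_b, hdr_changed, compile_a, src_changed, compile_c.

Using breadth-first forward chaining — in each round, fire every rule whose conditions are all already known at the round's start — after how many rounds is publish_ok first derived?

5

Round 1: (1) [tests_changed → link_lib]; (3) [deploy_prod ∧ gen_docs → link_bin]; (4) [hdr_changed → run_integ]; (5) [tag_release ∧ compile_a → cond_8]; (7) [compile_b ∧ compile_a → artifact_signed]; (16) [tests_changed → cond_2]; (17) [run_unit → rollback_ready]. Adds link_lib, link_bin, run_integ, cond_8, artifact_signed, cond_2, rollback_ready.
Round 2: (6) [link_lib ∧ rollback_ready → cache_hit]; (10) [run_integ ∧ artifact_signed → lint_clean]; (13) [link_bin ∧ compile_c → deploy_stage]. Adds cache_hit, lint_clean, deploy_stage.
Round 3: (9) [cache_hit → cond_3]; (15) [lint_clean ∧ cache_hit → cache_stale]. Adds cond_3, cache_stale.
Round 4: (8) [cache_stale ∧ deploy_stage → format_ok]. Adds format_ok.
Round 5: (2) [format_ok → publish_ok]. Adds publish_ok.
publish_ok first appears in round 5.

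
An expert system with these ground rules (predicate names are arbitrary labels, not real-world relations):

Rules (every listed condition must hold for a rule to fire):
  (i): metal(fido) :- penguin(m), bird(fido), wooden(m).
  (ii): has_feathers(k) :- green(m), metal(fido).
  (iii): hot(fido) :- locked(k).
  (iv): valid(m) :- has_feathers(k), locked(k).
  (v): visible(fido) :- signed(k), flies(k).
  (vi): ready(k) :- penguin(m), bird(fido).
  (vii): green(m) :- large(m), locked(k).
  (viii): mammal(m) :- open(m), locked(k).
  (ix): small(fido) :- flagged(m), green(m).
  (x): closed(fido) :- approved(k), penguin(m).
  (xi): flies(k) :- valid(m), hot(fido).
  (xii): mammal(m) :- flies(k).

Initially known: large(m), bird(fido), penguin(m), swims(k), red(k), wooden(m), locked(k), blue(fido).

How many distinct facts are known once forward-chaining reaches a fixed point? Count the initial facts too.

16

Round 1: (i) [metal(fido) :- penguin(m), bird(fido), wooden(m).]; (iii) [hot(fido) :- locked(k).]; (vi) [ready(k) :- penguin(m), bird(fido).]; (vii) [green(m) :- large(m), locked(k).]. New: metal(fido), hot(fido), ready(k), green(m).
Round 2: (ii) [has_feathers(k) :- green(m), metal(fido).]. New: has_feathers(k).
Round 3: (iv) [valid(m) :- has_feathers(k), locked(k).]. New: valid(m).
Round 4: (xi) [flies(k) :- valid(m), hot(fido).]. New: flies(k).
Round 5: (xii) [mammal(m) :- flies(k).]. New: mammal(m).
Closure: {bird(fido), blue(fido), flies(k), green(m), has_feathers(k), hot(fido), large(m), locked(k), mammal(m), metal(fido), penguin(m), ready(k), red(k), swims(k), valid(m), wooden(m)} — 16 facts.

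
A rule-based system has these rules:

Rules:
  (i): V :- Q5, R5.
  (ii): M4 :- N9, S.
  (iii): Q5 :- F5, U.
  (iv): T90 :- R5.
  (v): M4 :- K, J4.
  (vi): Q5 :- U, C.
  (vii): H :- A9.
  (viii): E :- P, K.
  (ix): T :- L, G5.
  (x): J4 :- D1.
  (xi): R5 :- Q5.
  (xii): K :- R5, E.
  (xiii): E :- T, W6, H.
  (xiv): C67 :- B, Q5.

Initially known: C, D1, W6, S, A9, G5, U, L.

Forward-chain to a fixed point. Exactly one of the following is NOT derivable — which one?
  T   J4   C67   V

C67

Round 1 — (vi), (vii), (ix), (x), derive Q5, H, T, J4.
Round 2 — (xi), (xiii), derive R5, E.
Round 3 — (i), (iv), (xii), derive V, T90, K.
Round 4 — (v), derive M4.
Derived: T (round 1), V (round 3), J4 (round 1). C67 never appears in any round.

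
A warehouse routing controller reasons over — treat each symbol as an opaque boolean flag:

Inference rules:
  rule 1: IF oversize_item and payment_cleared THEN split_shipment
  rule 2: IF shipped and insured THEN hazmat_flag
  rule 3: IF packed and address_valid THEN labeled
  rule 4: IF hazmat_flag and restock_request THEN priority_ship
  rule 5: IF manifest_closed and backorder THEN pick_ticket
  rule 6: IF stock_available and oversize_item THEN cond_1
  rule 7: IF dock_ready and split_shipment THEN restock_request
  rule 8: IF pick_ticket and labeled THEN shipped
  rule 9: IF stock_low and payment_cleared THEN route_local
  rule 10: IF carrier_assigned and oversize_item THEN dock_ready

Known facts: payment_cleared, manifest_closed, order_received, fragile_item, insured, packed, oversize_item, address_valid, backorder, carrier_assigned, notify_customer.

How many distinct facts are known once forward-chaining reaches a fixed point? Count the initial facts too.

Round 1: rule 1 [IF oversize_item and payment_cleared THEN split_shipment]; rule 3 [IF packed and address_valid THEN labeled]; rule 5 [IF manifest_closed and backorder THEN pick_ticket]; rule 10 [IF carrier_assigned and oversize_item THEN dock_ready]. Adds split_shipment, labeled, pick_ticket, dock_ready.
Round 2: rule 7 [IF dock_ready and split_shipment THEN restock_request]; rule 8 [IF pick_ticket and labeled THEN shipped]. Adds restock_request, shipped.
Round 3: rule 2 [IF shipped and insured THEN hazmat_flag]. Adds hazmat_flag.
Round 4: rule 4 [IF hazmat_flag and restock_request THEN priority_ship]. Adds priority_ship.
Closure: {address_valid, backorder, carrier_assigned, dock_ready, fragile_item, hazmat_flag, insured, labeled, manifest_closed, notify_customer, order_received, oversize_item, packed, payment_cleared, pick_ticket, priority_ship, restock_request, shipped, split_shipment} — 19 facts.

19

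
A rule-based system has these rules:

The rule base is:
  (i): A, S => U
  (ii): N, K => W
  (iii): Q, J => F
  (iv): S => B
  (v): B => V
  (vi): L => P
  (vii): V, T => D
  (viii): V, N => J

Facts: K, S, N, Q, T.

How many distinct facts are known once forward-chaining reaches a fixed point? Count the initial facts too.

Round 1: (ii) [N, K => W]; (iv) [S => B]. New: W, B.
Round 2: (v) [B => V]. New: V.
Round 3: (vii) [V, T => D]; (viii) [V, N => J]. New: D, J.
Round 4: (iii) [Q, J => F]. New: F.
Closure: {B, D, F, J, K, N, Q, S, T, V, W} — 11 facts.

11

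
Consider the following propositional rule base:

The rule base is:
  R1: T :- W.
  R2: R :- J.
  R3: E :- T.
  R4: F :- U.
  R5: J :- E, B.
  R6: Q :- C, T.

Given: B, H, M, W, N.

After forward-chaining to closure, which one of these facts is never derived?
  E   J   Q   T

Q

Round 1: R1 [T :- W.]. Adds T.
Round 2: R3 [E :- T.]. Adds E.
Round 3: R5 [J :- E, B.]. Adds J.
Round 4: R2 [R :- J.]. Adds R.
Derived: J (round 3), E (round 2), T (round 1). Q never appears in any round.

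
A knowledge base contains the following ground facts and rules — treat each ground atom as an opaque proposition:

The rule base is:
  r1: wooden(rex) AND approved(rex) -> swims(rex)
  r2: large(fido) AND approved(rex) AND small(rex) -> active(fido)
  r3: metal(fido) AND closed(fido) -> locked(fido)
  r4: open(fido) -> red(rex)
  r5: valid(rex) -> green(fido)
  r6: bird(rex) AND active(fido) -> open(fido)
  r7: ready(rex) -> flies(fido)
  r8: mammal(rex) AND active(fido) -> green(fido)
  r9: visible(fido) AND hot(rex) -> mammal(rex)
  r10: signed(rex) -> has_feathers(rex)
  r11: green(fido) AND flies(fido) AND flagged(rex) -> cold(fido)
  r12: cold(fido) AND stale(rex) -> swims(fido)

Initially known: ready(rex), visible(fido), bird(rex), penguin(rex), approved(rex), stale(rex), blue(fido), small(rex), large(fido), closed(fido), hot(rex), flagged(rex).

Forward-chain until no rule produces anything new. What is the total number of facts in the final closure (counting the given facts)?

Round 1 — r2, r7, r9, derive active(fido), flies(fido), mammal(rex).
Round 2 — r6, r8, derive open(fido), green(fido).
Round 3 — r4, r11, derive red(rex), cold(fido).
Round 4 — r12, derive swims(fido).
Closure: {active(fido), approved(rex), bird(rex), blue(fido), closed(fido), cold(fido), flagged(rex), flies(fido), green(fido), hot(rex), large(fido), mammal(rex), open(fido), penguin(rex), ready(rex), red(rex), small(rex), stale(rex), swims(fido), visible(fido)} — 20 facts.

20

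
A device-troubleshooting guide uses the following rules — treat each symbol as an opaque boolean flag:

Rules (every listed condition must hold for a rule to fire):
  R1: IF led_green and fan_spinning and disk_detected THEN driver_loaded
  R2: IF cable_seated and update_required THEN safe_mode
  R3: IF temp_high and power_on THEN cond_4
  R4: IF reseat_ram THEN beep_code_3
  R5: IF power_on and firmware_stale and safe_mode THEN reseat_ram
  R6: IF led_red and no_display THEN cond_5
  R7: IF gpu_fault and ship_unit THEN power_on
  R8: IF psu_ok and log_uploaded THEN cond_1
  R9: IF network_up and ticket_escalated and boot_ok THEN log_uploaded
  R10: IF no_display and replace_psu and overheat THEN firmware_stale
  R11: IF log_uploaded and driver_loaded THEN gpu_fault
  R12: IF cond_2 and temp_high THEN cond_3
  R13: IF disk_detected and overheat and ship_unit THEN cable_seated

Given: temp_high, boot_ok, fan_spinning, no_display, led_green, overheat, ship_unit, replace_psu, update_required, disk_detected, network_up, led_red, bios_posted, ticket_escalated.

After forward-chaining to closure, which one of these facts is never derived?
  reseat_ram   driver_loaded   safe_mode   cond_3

cond_3

Round 1 fires R1, R6, R9, R10, R13, giving driver_loaded, cond_5, log_uploaded, firmware_stale, cable_seated.
Round 2 fires R2, R11, giving safe_mode, gpu_fault.
Round 3 fires R7, giving power_on.
Round 4 fires R3, R5, giving cond_4, reseat_ram.
Round 5 fires R4, giving beep_code_3.
Derived: safe_mode (round 2), driver_loaded (round 1), reseat_ram (round 4). cond_3 never appears in any round.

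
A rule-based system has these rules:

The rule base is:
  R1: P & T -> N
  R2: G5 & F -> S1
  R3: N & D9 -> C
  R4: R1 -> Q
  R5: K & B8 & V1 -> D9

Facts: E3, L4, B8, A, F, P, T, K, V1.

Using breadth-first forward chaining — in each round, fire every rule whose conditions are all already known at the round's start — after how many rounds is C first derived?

2

Round 1: R1 [P & T -> N]; R5 [K & B8 & V1 -> D9]. Adds N, D9.
Round 2: R3 [N & D9 -> C]. Adds C.
C first appears in round 2.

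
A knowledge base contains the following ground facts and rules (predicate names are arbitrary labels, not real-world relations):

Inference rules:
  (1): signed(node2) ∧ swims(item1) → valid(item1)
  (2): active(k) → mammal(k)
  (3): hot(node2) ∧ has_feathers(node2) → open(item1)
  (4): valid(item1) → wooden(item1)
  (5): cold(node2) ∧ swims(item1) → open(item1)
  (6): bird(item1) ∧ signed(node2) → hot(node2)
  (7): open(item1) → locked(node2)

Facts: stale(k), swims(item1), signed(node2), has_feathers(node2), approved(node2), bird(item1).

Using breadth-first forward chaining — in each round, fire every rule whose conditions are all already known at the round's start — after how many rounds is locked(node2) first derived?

[1] (1) [signed(node2) ∧ swims(item1) → valid(item1)]; (6) [bird(item1) ∧ signed(node2) → hot(node2)]. ⇒ new: valid(item1), hot(node2).
[2] (3) [hot(node2) ∧ has_feathers(node2) → open(item1)]; (4) [valid(item1) → wooden(item1)]. ⇒ new: open(item1), wooden(item1).
[3] (7) [open(item1) → locked(node2)]. ⇒ new: locked(node2).
locked(node2) first appears in round 3.

3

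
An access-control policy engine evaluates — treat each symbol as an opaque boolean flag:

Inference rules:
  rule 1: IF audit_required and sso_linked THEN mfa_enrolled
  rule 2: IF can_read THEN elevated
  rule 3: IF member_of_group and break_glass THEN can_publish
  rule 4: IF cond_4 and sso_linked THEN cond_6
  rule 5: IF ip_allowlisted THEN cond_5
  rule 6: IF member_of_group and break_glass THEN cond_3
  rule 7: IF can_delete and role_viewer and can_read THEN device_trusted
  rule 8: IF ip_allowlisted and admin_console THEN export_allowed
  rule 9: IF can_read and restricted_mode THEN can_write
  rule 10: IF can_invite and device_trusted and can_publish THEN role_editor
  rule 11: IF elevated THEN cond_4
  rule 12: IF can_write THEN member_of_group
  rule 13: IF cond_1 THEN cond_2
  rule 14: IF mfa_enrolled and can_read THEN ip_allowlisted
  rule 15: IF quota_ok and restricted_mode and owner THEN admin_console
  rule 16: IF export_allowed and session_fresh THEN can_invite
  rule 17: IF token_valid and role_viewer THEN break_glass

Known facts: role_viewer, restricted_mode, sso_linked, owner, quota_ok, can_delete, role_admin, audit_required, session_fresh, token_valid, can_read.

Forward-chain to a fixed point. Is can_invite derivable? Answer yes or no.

yes

[1] rule 1 [IF audit_required and sso_linked THEN mfa_enrolled]; rule 2 [IF can_read THEN elevated]; rule 7 [IF can_delete and role_viewer and can_read THEN device_trusted]; rule 9 [IF can_read and restricted_mode THEN can_write]; rule 15 [IF quota_ok and restricted_mode and owner THEN admin_console]; rule 17 [IF token_valid and role_viewer THEN break_glass]. ⇒ new: mfa_enrolled, elevated, device_trusted, can_write, admin_console, break_glass.
[2] rule 11 [IF elevated THEN cond_4]; rule 12 [IF can_write THEN member_of_group]; rule 14 [IF mfa_enrolled and can_read THEN ip_allowlisted]. ⇒ new: cond_4, member_of_group, ip_allowlisted.
[3] rule 3 [IF member_of_group and break_glass THEN can_publish]; rule 4 [IF cond_4 and sso_linked THEN cond_6]; rule 5 [IF ip_allowlisted THEN cond_5]; rule 6 [IF member_of_group and break_glass THEN cond_3]; rule 8 [IF ip_allowlisted and admin_console THEN export_allowed]. ⇒ new: can_publish, cond_6, cond_5, cond_3, export_allowed.
[4] rule 16 [IF export_allowed and session_fresh THEN can_invite]. ⇒ new: can_invite.
[5] rule 10 [IF can_invite and device_trusted and can_publish THEN role_editor]. ⇒ new: role_editor.
can_invite appears in round 4, so it is derivable.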